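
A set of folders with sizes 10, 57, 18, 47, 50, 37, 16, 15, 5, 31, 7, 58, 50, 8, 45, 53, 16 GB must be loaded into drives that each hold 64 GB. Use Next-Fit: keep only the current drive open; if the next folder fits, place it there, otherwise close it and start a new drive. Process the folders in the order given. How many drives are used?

drive 1: place 10 GB, 54 GB left
drive 2: place 57 GB, 7 GB left
drive 3: place 18 GB, 46 GB left
drive 4: place 47 GB, 17 GB left
drive 5: place 50 GB, 14 GB left
drive 6: place 37 GB, 27 GB left
drive 6: place 16 GB, 11 GB left
drive 7: place 15 GB, 49 GB left
drive 7: place 5 GB, 44 GB left
drive 7: place 31 GB, 13 GB left
drive 7: place 7 GB, 6 GB left
drive 8: place 58 GB, 6 GB left
drive 9: place 50 GB, 14 GB left
drive 9: place 8 GB, 6 GB left
drive 10: place 45 GB, 19 GB left
drive 11: place 53 GB, 11 GB left
drive 12: place 16 GB, 48 GB left

12 drives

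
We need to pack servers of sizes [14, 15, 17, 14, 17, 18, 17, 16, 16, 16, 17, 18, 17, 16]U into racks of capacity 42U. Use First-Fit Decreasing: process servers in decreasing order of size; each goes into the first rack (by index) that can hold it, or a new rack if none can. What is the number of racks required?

7

Sorted descending: 18, 18, 17, 17, 17, 17, 17, 16, 16, 16, 16, 15, 14, 14.
rack 1: place 18U, 24U left
rack 1: place 18U, 6U left
rack 2: place 17U, 25U left
rack 2: place 17U, 8U left
rack 3: place 17U, 25U left
rack 3: place 17U, 8U left
rack 4: place 17U, 25U left
rack 4: place 16U, 9U left
rack 5: place 16U, 26U left
rack 5: place 16U, 10U left
rack 6: place 16U, 26U left
rack 6: place 15U, 11U left
rack 7: place 14U, 28U left
rack 7: place 14U, 14U left
Final racks: [18,18] [17,17] [17,17] [17,16] [16,16] [16,15] [14,14].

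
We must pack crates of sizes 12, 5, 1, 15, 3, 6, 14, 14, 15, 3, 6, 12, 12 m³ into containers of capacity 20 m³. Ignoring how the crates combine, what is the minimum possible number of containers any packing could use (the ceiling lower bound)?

6 containers

Total size = 12 + 5 + 1 + 15 + 3 + 6 + 14 + 14 + 15 + 3 + 6 + 12 + 12 = 118 m³.
⌈118 / 20⌉ = 6.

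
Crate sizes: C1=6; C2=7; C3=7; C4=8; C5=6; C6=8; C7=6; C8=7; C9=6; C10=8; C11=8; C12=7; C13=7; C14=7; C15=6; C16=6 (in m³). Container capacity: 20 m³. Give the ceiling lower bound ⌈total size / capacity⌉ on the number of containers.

6

Total size = 6 + 7 + 7 + 8 + 6 + 8 + 6 + 7 + 6 + 8 + 8 + 7 + 7 + 7 + 6 + 6 = 110 m³.
⌈110 / 20⌉ = 6.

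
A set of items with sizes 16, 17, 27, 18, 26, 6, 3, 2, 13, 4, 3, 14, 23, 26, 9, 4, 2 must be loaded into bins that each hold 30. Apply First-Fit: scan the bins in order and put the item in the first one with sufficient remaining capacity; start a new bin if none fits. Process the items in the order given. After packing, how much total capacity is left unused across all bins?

27

16 → bin 1 (remaining 14)
17 → bin 2 (remaining 13)
27 → bin 3 (remaining 3)
18 → bin 4 (remaining 12)
26 → bin 5 (remaining 4)
6 → bin 1 (remaining 8)
3 → bin 1 (remaining 5)
2 → bin 1 (remaining 3)
13 → bin 2 (remaining 0)
4 → bin 4 (remaining 8)
3 → bin 1 (remaining 0)
14 → bin 6 (remaining 16)
23 → bin 7 (remaining 7)
26 → bin 8 (remaining 4)
9 → bin 6 (remaining 7)
4 → bin 4 (remaining 4)
2 → bin 3 (remaining 1)
8 bins × 30 = 240; used 213; unused 27.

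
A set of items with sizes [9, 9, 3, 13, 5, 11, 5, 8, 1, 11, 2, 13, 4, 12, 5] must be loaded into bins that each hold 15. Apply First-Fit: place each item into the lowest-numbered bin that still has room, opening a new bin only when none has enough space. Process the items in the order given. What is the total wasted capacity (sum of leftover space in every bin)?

Put 9 in bin 1; 6 remain.
Put 9 in bin 2; 6 remain.
Put 3 in bin 1; 3 remain.
Put 13 in bin 3; 2 remain.
Put 5 in bin 2; 1 remain.
Put 11 in bin 4; 4 remain.
Put 5 in bin 5; 10 remain.
Put 8 in bin 5; 2 remain.
Put 1 in bin 1; 2 remain.
Put 11 in bin 6; 4 remain.
Put 2 in bin 1; 0 remain.
Put 13 in bin 7; 2 remain.
Put 4 in bin 4; 0 remain.
Put 12 in bin 8; 3 remain.
Put 5 in bin 9; 10 remain.
9 bins × 15 = 135; used 111; unused 24.

24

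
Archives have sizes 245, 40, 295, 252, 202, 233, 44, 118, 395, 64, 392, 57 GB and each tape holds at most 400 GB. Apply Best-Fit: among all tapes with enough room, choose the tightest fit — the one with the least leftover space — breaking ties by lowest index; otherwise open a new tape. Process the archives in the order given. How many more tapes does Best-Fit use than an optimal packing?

0

Best-Fit: [245,40,64] [295,44,57] [252,118] [202] [233] [395] [392] → 7 tapes.
7 archives exceed 200 GB (half the capacity), and no two of those can share a tape, so at least 7 tapes are needed.
So 7 is already optimal.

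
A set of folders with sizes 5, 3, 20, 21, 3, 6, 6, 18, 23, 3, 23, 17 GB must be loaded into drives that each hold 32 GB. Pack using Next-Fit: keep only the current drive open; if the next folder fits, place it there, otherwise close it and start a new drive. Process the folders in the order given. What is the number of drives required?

6

5 GB → drive 1 (remaining 27 GB)
3 GB → drive 1 (remaining 24 GB)
20 GB → drive 1 (remaining 4 GB)
21 GB → drive 2 (remaining 11 GB)
3 GB → drive 2 (remaining 8 GB)
6 GB → drive 2 (remaining 2 GB)
6 GB → drive 3 (remaining 26 GB)
18 GB → drive 3 (remaining 8 GB)
23 GB → drive 4 (remaining 9 GB)
3 GB → drive 4 (remaining 6 GB)
23 GB → drive 5 (remaining 9 GB)
17 GB → drive 6 (remaining 15 GB)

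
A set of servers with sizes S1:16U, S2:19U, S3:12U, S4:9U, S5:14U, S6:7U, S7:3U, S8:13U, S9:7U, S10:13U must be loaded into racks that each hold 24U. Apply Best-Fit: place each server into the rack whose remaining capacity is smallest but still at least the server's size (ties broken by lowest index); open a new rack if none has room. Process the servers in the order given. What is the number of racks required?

6 racks

rack 1: place S1 (16U), 8U left
rack 2: place S2 (19U), 5U left
rack 3: place S3 (12U), 12U left
rack 3: place S4 (9U), 3U left
rack 4: place S5 (14U), 10U left
rack 1: place S6 (7U), 1U left
rack 3: place S7 (3U), 0U left
rack 5: place S8 (13U), 11U left
rack 4: place S9 (7U), 3U left
rack 6: place S10 (13U), 11U left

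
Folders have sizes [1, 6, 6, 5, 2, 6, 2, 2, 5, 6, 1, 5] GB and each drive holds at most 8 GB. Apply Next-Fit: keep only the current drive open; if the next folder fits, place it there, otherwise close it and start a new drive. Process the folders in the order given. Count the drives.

Put 1 GB in drive 1; 7 GB remain.
Put 6 GB in drive 1; 1 GB remain.
Put 6 GB in drive 2; 2 GB remain.
Put 5 GB in drive 3; 3 GB remain.
Put 2 GB in drive 3; 1 GB remain.
Put 6 GB in drive 4; 2 GB remain.
Put 2 GB in drive 4; 0 GB remain.
Put 2 GB in drive 5; 6 GB remain.
Put 5 GB in drive 5; 1 GB remain.
Put 6 GB in drive 6; 2 GB remain.
Put 1 GB in drive 6; 1 GB remain.
Put 5 GB in drive 7; 3 GB remain.
Final drives: [1,6] [6] [5,2] [6,2] [2,5] [6,1] [5].

7 drives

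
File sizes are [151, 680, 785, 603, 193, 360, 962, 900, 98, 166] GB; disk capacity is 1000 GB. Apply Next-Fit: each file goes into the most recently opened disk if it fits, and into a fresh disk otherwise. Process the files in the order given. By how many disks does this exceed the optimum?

Next-Fit: [151,680] [785] [603,193] [360] [962] [900,98] [166] → 7 disks.
Total size 4898 GB; any packing needs at least ⌈4898/1000⌉ = 5 disks.
An optimal packing achieves that bound: [962] [900,98] [785,193] [680,166,151] [603,360] → 5 disks.
Excess: 7 − 5 = 2.

2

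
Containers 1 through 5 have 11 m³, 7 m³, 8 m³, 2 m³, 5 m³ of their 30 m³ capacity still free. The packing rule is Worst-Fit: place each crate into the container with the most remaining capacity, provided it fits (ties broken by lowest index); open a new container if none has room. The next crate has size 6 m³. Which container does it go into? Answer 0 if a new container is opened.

Containers with room: container 1 (11 m³), container 2 (7 m³), container 3 (8 m³).
Most room is container 1 with 11 m³ free.

1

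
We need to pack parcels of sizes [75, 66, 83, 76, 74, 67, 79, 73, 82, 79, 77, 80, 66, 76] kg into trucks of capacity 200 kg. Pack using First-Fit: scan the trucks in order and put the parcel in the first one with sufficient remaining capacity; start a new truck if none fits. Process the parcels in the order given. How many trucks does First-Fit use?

Put 75 kg in truck 1; 125 kg remain.
Put 66 kg in truck 1; 59 kg remain.
Put 83 kg in truck 2; 117 kg remain.
Put 76 kg in truck 2; 41 kg remain.
Put 74 kg in truck 3; 126 kg remain.
Put 67 kg in truck 3; 59 kg remain.
Put 79 kg in truck 4; 121 kg remain.
Put 73 kg in truck 4; 48 kg remain.
Put 82 kg in truck 5; 118 kg remain.
Put 79 kg in truck 5; 39 kg remain.
Put 77 kg in truck 6; 123 kg remain.
Put 80 kg in truck 6; 43 kg remain.
Put 66 kg in truck 7; 134 kg remain.
Put 76 kg in truck 7; 58 kg remain.

7 trucks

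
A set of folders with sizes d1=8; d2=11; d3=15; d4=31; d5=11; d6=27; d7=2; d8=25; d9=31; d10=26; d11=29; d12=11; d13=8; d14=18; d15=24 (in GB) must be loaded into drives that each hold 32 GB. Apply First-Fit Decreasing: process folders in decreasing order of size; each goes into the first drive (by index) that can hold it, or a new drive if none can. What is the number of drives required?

Sorted descending: 31, 31, 29, 27, 26, 25, 24, 18, 15, 11, 11, 11, 8, 8, 2.
31 GB → drive 1 (remaining 1 GB)
31 GB → drive 2 (remaining 1 GB)
29 GB → drive 3 (remaining 3 GB)
27 GB → drive 4 (remaining 5 GB)
26 GB → drive 5 (remaining 6 GB)
25 GB → drive 6 (remaining 7 GB)
24 GB → drive 7 (remaining 8 GB)
18 GB → drive 8 (remaining 14 GB)
15 GB → drive 9 (remaining 17 GB)
11 GB → drive 8 (remaining 3 GB)
11 GB → drive 9 (remaining 6 GB)
11 GB → drive 10 (remaining 21 GB)
8 GB → drive 7 (remaining 0 GB)
8 GB → drive 10 (remaining 13 GB)
2 GB → drive 3 (remaining 1 GB)
Final drives: [31] [31] [29,2] [27] [26] [25] [24,8] [18,11] [15,11] [11,8].

10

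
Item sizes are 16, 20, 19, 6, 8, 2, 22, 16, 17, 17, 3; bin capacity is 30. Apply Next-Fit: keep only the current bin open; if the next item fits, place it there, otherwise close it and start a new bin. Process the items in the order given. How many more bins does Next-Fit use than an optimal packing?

1

Next-Fit: [16] [20] [19,6] [8,2] [22] [16] [17] [17,3] → 8 bins.
7 items exceed 15 (half the capacity), and no two of those can share a bin, so at least 7 bins are needed.
An optimal packing achieves that bound: [22,8] [20,6,3] [19,2] [17] [17] [16] [16] → 7 bins.
Excess: 8 − 7 = 1.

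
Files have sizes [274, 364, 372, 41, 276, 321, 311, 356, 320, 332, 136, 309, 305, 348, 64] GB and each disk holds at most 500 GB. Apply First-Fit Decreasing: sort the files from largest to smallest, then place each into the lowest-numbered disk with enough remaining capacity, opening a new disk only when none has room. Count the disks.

Sorted descending: 372, 364, 356, 348, 332, 321, 320, 311, 309, 305, 276, 274, 136, 64, 41.
Put 372 GB in disk 1; 128 GB remain.
Put 364 GB in disk 2; 136 GB remain.
Put 356 GB in disk 3; 144 GB remain.
Put 348 GB in disk 4; 152 GB remain.
Put 332 GB in disk 5; 168 GB remain.
Put 321 GB in disk 6; 179 GB remain.
Put 320 GB in disk 7; 180 GB remain.
Put 311 GB in disk 8; 189 GB remain.
Put 309 GB in disk 9; 191 GB remain.
Put 305 GB in disk 10; 195 GB remain.
Put 276 GB in disk 11; 224 GB remain.
Put 274 GB in disk 12; 226 GB remain.
Put 136 GB in disk 2; 0 GB remain.
Put 64 GB in disk 1; 64 GB remain.
Put 41 GB in disk 1; 23 GB remain.
Final disks: [372,64,41] [364,136] [356] [348] [332] [321] [320] [311] [309] [305] [276] [274].

12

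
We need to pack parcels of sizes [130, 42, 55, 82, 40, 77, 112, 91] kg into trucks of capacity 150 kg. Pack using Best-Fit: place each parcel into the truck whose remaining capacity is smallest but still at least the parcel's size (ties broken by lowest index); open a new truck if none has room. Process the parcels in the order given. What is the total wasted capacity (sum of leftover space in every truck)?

130 kg → truck 1 (remaining 20 kg)
42 kg → truck 2 (remaining 108 kg)
55 kg → truck 2 (remaining 53 kg)
82 kg → truck 3 (remaining 68 kg)
40 kg → truck 2 (remaining 13 kg)
77 kg → truck 4 (remaining 73 kg)
112 kg → truck 5 (remaining 38 kg)
91 kg → truck 6 (remaining 59 kg)
6 trucks × 150 kg = 900 kg; used 629 kg; unused 271 kg.

271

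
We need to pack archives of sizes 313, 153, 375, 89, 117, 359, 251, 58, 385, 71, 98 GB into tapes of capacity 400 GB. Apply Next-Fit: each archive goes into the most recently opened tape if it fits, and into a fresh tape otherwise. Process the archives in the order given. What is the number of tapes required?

8

tape 1: place 313 GB, 87 GB left
tape 2: place 153 GB, 247 GB left
tape 3: place 375 GB, 25 GB left
tape 4: place 89 GB, 311 GB left
tape 4: place 117 GB, 194 GB left
tape 5: place 359 GB, 41 GB left
tape 6: place 251 GB, 149 GB left
tape 6: place 58 GB, 91 GB left
tape 7: place 385 GB, 15 GB left
tape 8: place 71 GB, 329 GB left
tape 8: place 98 GB, 231 GB left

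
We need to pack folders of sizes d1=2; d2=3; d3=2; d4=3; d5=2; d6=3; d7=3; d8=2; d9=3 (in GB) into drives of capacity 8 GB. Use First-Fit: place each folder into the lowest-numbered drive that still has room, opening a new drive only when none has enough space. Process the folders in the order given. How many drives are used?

3 drives

Put d1 (2 GB) in drive 1; 6 GB remain.
Put d2 (3 GB) in drive 1; 3 GB remain.
Put d3 (2 GB) in drive 1; 1 GB remain.
Put d4 (3 GB) in drive 2; 5 GB remain.
Put d5 (2 GB) in drive 2; 3 GB remain.
Put d6 (3 GB) in drive 2; 0 GB remain.
Put d7 (3 GB) in drive 3; 5 GB remain.
Put d8 (2 GB) in drive 3; 3 GB remain.
Put d9 (3 GB) in drive 3; 0 GB remain.
Final drives: [2,3,2] [3,2,3] [3,2,3].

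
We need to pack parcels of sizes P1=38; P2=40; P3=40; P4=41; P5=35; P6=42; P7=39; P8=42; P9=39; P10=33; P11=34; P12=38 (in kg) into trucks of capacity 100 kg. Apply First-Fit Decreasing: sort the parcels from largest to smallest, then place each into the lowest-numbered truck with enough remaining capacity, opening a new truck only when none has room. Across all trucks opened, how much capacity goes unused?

Sorted descending: 42, 42, 41, 40, 40, 39, 39, 38, 38, 35, 34, 33.
truck 1: place 42 kg, 58 kg left
truck 1: place 42 kg, 16 kg left
truck 2: place 41 kg, 59 kg left
truck 2: place 40 kg, 19 kg left
truck 3: place 40 kg, 60 kg left
truck 3: place 39 kg, 21 kg left
truck 4: place 39 kg, 61 kg left
truck 4: place 38 kg, 23 kg left
truck 5: place 38 kg, 62 kg left
truck 5: place 35 kg, 27 kg left
truck 6: place 34 kg, 66 kg left
truck 6: place 33 kg, 33 kg left
6 trucks × 100 kg = 600 kg; used 461 kg; unused 139 kg.

139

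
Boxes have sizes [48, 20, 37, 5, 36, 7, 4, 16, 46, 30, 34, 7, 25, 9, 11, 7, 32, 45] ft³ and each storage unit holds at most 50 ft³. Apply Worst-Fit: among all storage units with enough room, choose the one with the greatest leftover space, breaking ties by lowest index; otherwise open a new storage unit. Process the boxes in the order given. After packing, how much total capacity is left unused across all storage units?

81

storage unit 1: place 48 ft³, 2 ft³ left
storage unit 2: place 20 ft³, 30 ft³ left
storage unit 3: place 37 ft³, 13 ft³ left
storage unit 2: place 5 ft³, 25 ft³ left
storage unit 4: place 36 ft³, 14 ft³ left
storage unit 2: place 7 ft³, 18 ft³ left
storage unit 2: place 4 ft³, 14 ft³ left
storage unit 5: place 16 ft³, 34 ft³ left
storage unit 6: place 46 ft³, 4 ft³ left
storage unit 5: place 30 ft³, 4 ft³ left
storage unit 7: place 34 ft³, 16 ft³ left
storage unit 7: place 7 ft³, 9 ft³ left
storage unit 8: place 25 ft³, 25 ft³ left
storage unit 8: place 9 ft³, 16 ft³ left
storage unit 8: place 11 ft³, 5 ft³ left
storage unit 2: place 7 ft³, 7 ft³ left
storage unit 9: place 32 ft³, 18 ft³ left
storage unit 10: place 45 ft³, 5 ft³ left
10 storage units × 50 ft³ = 500 ft³; used 419 ft³; unused 81 ft³.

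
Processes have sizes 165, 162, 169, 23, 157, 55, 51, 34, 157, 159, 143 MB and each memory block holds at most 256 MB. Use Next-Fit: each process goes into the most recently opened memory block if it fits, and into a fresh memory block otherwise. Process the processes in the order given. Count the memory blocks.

7

memory block 1: place 165 MB, 91 MB left
memory block 2: place 162 MB, 94 MB left
memory block 3: place 169 MB, 87 MB left
memory block 3: place 23 MB, 64 MB left
memory block 4: place 157 MB, 99 MB left
memory block 4: place 55 MB, 44 MB left
memory block 5: place 51 MB, 205 MB left
memory block 5: place 34 MB, 171 MB left
memory block 5: place 157 MB, 14 MB left
memory block 6: place 159 MB, 97 MB left
memory block 7: place 143 MB, 113 MB left
Final memory blocks: [165] [162] [169,23] [157,55] [51,34,157] [159] [143].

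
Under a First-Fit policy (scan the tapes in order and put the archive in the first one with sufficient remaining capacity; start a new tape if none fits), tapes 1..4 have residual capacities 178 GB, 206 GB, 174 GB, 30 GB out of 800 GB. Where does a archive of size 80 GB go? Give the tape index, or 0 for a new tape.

1

Tapes with room: tape 1 (178 GB), tape 2 (206 GB), tape 3 (174 GB).
The first with room is tape 1.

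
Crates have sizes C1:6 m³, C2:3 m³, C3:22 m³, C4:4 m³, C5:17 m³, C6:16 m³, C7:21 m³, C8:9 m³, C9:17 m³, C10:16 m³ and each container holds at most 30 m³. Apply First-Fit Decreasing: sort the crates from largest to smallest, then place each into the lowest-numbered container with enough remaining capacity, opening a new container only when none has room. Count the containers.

Sorted descending: 22, 21, 17, 17, 16, 16, 9, 6, 4, 3.
22 m³ → container 1 (remaining 8 m³)
21 m³ → container 2 (remaining 9 m³)
17 m³ → container 3 (remaining 13 m³)
17 m³ → container 4 (remaining 13 m³)
16 m³ → container 5 (remaining 14 m³)
16 m³ → container 6 (remaining 14 m³)
9 m³ → container 2 (remaining 0 m³)
6 m³ → container 1 (remaining 2 m³)
4 m³ → container 3 (remaining 9 m³)
3 m³ → container 3 (remaining 6 m³)
Final containers: [22,6] [21,9] [17,4,3] [17] [16] [16].

6 containers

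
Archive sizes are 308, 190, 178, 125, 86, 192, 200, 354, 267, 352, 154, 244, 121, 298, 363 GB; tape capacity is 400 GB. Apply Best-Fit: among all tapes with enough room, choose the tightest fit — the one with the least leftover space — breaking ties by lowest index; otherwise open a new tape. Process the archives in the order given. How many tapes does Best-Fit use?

tape 1: place 308 GB, 92 GB left
tape 2: place 190 GB, 210 GB left
tape 2: place 178 GB, 32 GB left
tape 3: place 125 GB, 275 GB left
tape 1: place 86 GB, 6 GB left
tape 3: place 192 GB, 83 GB left
tape 4: place 200 GB, 200 GB left
tape 5: place 354 GB, 46 GB left
tape 6: place 267 GB, 133 GB left
tape 7: place 352 GB, 48 GB left
tape 4: place 154 GB, 46 GB left
tape 8: place 244 GB, 156 GB left
tape 6: place 121 GB, 12 GB left
tape 9: place 298 GB, 102 GB left
tape 10: place 363 GB, 37 GB left

10 tapes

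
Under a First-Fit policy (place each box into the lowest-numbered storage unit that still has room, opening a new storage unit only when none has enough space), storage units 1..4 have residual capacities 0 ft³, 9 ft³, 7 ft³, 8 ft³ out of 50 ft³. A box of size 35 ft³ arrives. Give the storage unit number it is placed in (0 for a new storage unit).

No storage unit has ≥ 35 ft³ free, so a new storage unit is opened.

0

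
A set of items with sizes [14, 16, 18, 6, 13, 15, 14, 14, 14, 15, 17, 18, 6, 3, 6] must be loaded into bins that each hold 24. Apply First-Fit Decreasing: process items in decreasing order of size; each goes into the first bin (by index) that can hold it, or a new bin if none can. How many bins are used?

11

Sorted descending: 18, 18, 17, 16, 15, 15, 14, 14, 14, 14, 13, 6, 6, 6, 3.
bin 1: place 18, 6 left
bin 2: place 18, 6 left
bin 3: place 17, 7 left
bin 4: place 16, 8 left
bin 5: place 15, 9 left
bin 6: place 15, 9 left
bin 7: place 14, 10 left
bin 8: place 14, 10 left
bin 9: place 14, 10 left
bin 10: place 14, 10 left
bin 11: place 13, 11 left
bin 1: place 6, 0 left
bin 2: place 6, 0 left
bin 3: place 6, 1 left
bin 4: place 3, 5 left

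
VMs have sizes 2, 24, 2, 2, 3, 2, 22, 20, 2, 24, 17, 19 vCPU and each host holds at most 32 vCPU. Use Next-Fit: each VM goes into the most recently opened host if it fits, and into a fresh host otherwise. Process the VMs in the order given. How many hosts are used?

6

2 vCPU → host 1 (remaining 30 vCPU)
24 vCPU → host 1 (remaining 6 vCPU)
2 vCPU → host 1 (remaining 4 vCPU)
2 vCPU → host 1 (remaining 2 vCPU)
3 vCPU → host 2 (remaining 29 vCPU)
2 vCPU → host 2 (remaining 27 vCPU)
22 vCPU → host 2 (remaining 5 vCPU)
20 vCPU → host 3 (remaining 12 vCPU)
2 vCPU → host 3 (remaining 10 vCPU)
24 vCPU → host 4 (remaining 8 vCPU)
17 vCPU → host 5 (remaining 15 vCPU)
19 vCPU → host 6 (remaining 13 vCPU)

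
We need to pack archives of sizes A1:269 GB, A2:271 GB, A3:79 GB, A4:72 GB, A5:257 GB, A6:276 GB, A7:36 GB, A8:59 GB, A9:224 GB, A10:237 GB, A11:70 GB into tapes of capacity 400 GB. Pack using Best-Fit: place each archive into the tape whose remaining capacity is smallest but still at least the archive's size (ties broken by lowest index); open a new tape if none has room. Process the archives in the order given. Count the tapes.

Put A1 (269 GB) in tape 1; 131 GB remain.
Put A2 (271 GB) in tape 2; 129 GB remain.
Put A3 (79 GB) in tape 2; 50 GB remain.
Put A4 (72 GB) in tape 1; 59 GB remain.
Put A5 (257 GB) in tape 3; 143 GB remain.
Put A6 (276 GB) in tape 4; 124 GB remain.
Put A7 (36 GB) in tape 2; 14 GB remain.
Put A8 (59 GB) in tape 1; 0 GB remain.
Put A9 (224 GB) in tape 5; 176 GB remain.
Put A10 (237 GB) in tape 6; 163 GB remain.
Put A11 (70 GB) in tape 4; 54 GB remain.

6 tapes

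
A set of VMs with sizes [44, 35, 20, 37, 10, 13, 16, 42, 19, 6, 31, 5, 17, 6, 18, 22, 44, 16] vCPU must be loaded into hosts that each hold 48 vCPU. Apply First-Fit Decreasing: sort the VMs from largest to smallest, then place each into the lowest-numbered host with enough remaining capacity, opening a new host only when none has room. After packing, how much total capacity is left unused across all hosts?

Sorted descending: 44, 44, 42, 37, 35, 31, 22, 20, 19, 18, 17, 16, 16, 13, 10, 6, 6, 5.
Put 44 vCPU in host 1; 4 vCPU remain.
Put 44 vCPU in host 2; 4 vCPU remain.
Put 42 vCPU in host 3; 6 vCPU remain.
Put 37 vCPU in host 4; 11 vCPU remain.
Put 35 vCPU in host 5; 13 vCPU remain.
Put 31 vCPU in host 6; 17 vCPU remain.
Put 22 vCPU in host 7; 26 vCPU remain.
Put 20 vCPU in host 7; 6 vCPU remain.
Put 19 vCPU in host 8; 29 vCPU remain.
Put 18 vCPU in host 8; 11 vCPU remain.
Put 17 vCPU in host 6; 0 vCPU remain.
Put 16 vCPU in host 9; 32 vCPU remain.
Put 16 vCPU in host 9; 16 vCPU remain.
Put 13 vCPU in host 5; 0 vCPU remain.
Put 10 vCPU in host 4; 1 vCPU remain.
Put 6 vCPU in host 3; 0 vCPU remain.
Put 6 vCPU in host 7; 0 vCPU remain.
Put 5 vCPU in host 8; 6 vCPU remain.
9 hosts × 48 vCPU = 432 vCPU; used 401 vCPU; unused 31 vCPU.

31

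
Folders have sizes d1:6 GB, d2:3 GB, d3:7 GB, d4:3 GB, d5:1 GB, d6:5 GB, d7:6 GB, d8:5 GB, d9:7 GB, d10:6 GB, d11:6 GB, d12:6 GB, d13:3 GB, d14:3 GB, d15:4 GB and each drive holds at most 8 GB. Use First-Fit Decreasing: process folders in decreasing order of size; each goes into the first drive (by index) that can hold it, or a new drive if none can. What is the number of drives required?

11

Sorted descending: 7, 7, 6, 6, 6, 6, 6, 5, 5, 4, 3, 3, 3, 3, 1.
7 GB → drive 1 (remaining 1 GB)
7 GB → drive 2 (remaining 1 GB)
6 GB → drive 3 (remaining 2 GB)
6 GB → drive 4 (remaining 2 GB)
6 GB → drive 5 (remaining 2 GB)
6 GB → drive 6 (remaining 2 GB)
6 GB → drive 7 (remaining 2 GB)
5 GB → drive 8 (remaining 3 GB)
5 GB → drive 9 (remaining 3 GB)
4 GB → drive 10 (remaining 4 GB)
3 GB → drive 8 (remaining 0 GB)
3 GB → drive 9 (remaining 0 GB)
3 GB → drive 10 (remaining 1 GB)
3 GB → drive 11 (remaining 5 GB)
1 GB → drive 1 (remaining 0 GB)
Final drives: [7,1] [7] [6] [6] [6] [6] [6] [5,3] [5,3] [4,3] [3].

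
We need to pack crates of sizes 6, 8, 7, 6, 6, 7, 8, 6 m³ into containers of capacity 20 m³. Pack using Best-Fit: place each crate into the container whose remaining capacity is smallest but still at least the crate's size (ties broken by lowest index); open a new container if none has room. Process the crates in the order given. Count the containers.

Put 6 m³ in container 1; 14 m³ remain.
Put 8 m³ in container 1; 6 m³ remain.
Put 7 m³ in container 2; 13 m³ remain.
Put 6 m³ in container 1; 0 m³ remain.
Put 6 m³ in container 2; 7 m³ remain.
Put 7 m³ in container 2; 0 m³ remain.
Put 8 m³ in container 3; 12 m³ remain.
Put 6 m³ in container 3; 6 m³ remain.
Final containers: [6,8,6] [7,6,7] [8,6].

3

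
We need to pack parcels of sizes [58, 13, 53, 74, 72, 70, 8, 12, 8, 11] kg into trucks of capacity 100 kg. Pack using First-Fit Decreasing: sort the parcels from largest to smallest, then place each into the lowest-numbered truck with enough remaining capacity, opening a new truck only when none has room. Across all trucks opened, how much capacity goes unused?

Sorted descending: 74, 72, 70, 58, 53, 13, 12, 11, 8, 8.
Put 74 kg in truck 1; 26 kg remain.
Put 72 kg in truck 2; 28 kg remain.
Put 70 kg in truck 3; 30 kg remain.
Put 58 kg in truck 4; 42 kg remain.
Put 53 kg in truck 5; 47 kg remain.
Put 13 kg in truck 1; 13 kg remain.
Put 12 kg in truck 1; 1 kg remain.
Put 11 kg in truck 2; 17 kg remain.
Put 8 kg in truck 2; 9 kg remain.
Put 8 kg in truck 2; 1 kg remain.
5 trucks × 100 kg = 500 kg; used 379 kg; unused 121 kg.

121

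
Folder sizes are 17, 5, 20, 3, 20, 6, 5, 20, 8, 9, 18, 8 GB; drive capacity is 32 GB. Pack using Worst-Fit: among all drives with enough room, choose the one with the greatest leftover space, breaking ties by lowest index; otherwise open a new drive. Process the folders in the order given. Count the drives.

5

17 GB → drive 1 (remaining 15 GB)
5 GB → drive 1 (remaining 10 GB)
20 GB → drive 2 (remaining 12 GB)
3 GB → drive 2 (remaining 9 GB)
20 GB → drive 3 (remaining 12 GB)
6 GB → drive 3 (remaining 6 GB)
5 GB → drive 1 (remaining 5 GB)
20 GB → drive 4 (remaining 12 GB)
8 GB → drive 4 (remaining 4 GB)
9 GB → drive 2 (remaining 0 GB)
18 GB → drive 5 (remaining 14 GB)
8 GB → drive 5 (remaining 6 GB)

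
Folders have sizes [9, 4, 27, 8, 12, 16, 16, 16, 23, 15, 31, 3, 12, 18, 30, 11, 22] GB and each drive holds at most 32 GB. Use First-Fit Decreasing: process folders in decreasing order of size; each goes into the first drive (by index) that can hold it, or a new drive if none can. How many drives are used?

Sorted descending: 31, 30, 27, 23, 22, 18, 16, 16, 16, 15, 12, 12, 11, 9, 8, 4, 3.
31 GB → drive 1 (remaining 1 GB)
30 GB → drive 2 (remaining 2 GB)
27 GB → drive 3 (remaining 5 GB)
23 GB → drive 4 (remaining 9 GB)
22 GB → drive 5 (remaining 10 GB)
18 GB → drive 6 (remaining 14 GB)
16 GB → drive 7 (remaining 16 GB)
16 GB → drive 7 (remaining 0 GB)
16 GB → drive 8 (remaining 16 GB)
15 GB → drive 8 (remaining 1 GB)
12 GB → drive 6 (remaining 2 GB)
12 GB → drive 9 (remaining 20 GB)
11 GB → drive 9 (remaining 9 GB)
9 GB → drive 4 (remaining 0 GB)
8 GB → drive 5 (remaining 2 GB)
4 GB → drive 3 (remaining 1 GB)
3 GB → drive 9 (remaining 6 GB)

9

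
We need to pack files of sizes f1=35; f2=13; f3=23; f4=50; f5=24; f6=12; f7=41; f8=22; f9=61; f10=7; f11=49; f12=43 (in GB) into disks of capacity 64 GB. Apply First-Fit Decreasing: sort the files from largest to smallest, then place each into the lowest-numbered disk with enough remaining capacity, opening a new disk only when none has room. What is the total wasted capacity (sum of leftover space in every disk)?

68

Sorted descending: 61, 50, 49, 43, 41, 35, 24, 23, 22, 13, 12, 7.
disk 1: place 61 GB, 3 GB left
disk 2: place 50 GB, 14 GB left
disk 3: place 49 GB, 15 GB left
disk 4: place 43 GB, 21 GB left
disk 5: place 41 GB, 23 GB left
disk 6: place 35 GB, 29 GB left
disk 6: place 24 GB, 5 GB left
disk 5: place 23 GB, 0 GB left
disk 7: place 22 GB, 42 GB left
disk 2: place 13 GB, 1 GB left
disk 3: place 12 GB, 3 GB left
disk 4: place 7 GB, 14 GB left
7 disks × 64 GB = 448 GB; used 380 GB; unused 68 GB.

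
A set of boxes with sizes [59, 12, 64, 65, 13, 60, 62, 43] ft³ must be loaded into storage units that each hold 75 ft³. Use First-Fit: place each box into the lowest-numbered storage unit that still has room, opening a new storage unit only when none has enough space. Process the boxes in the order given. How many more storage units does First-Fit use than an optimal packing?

0

First-Fit: [59,12] [64] [65] [13,60] [62] [43] → 6 storage units.
Total size 378 ft³; any packing needs at least ⌈378/75⌉ = 6 storage units.
So 6 is already optimal.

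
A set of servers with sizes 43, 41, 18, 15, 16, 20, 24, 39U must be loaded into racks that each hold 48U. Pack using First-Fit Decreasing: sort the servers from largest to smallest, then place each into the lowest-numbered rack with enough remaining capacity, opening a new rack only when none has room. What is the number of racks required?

Sorted descending: 43, 41, 39, 24, 20, 18, 16, 15.
43U → rack 1 (remaining 5U)
41U → rack 2 (remaining 7U)
39U → rack 3 (remaining 9U)
24U → rack 4 (remaining 24U)
20U → rack 4 (remaining 4U)
18U → rack 5 (remaining 30U)
16U → rack 5 (remaining 14U)
15U → rack 6 (remaining 33U)
Final racks: [43] [41] [39] [24,20] [18,16] [15].

6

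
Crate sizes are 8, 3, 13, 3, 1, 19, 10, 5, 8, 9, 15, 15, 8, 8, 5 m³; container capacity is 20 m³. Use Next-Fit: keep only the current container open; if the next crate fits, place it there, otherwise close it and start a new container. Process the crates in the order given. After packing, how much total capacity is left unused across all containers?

50

8 m³ → container 1 (remaining 12 m³)
3 m³ → container 1 (remaining 9 m³)
13 m³ → container 2 (remaining 7 m³)
3 m³ → container 2 (remaining 4 m³)
1 m³ → container 2 (remaining 3 m³)
19 m³ → container 3 (remaining 1 m³)
10 m³ → container 4 (remaining 10 m³)
5 m³ → container 4 (remaining 5 m³)
8 m³ → container 5 (remaining 12 m³)
9 m³ → container 5 (remaining 3 m³)
15 m³ → container 6 (remaining 5 m³)
15 m³ → container 7 (remaining 5 m³)
8 m³ → container 8 (remaining 12 m³)
8 m³ → container 8 (remaining 4 m³)
5 m³ → container 9 (remaining 15 m³)
9 containers × 20 m³ = 180 m³; used 130 m³; unused 50 m³.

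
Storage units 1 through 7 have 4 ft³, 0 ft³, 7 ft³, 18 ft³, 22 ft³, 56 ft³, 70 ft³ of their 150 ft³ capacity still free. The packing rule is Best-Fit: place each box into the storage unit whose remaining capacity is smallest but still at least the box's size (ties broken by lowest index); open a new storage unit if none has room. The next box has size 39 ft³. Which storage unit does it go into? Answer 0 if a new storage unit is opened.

Storage units with room: storage unit 6 (56 ft³), storage unit 7 (70 ft³).
Tightest fit is storage unit 6 with 56 ft³ free.

6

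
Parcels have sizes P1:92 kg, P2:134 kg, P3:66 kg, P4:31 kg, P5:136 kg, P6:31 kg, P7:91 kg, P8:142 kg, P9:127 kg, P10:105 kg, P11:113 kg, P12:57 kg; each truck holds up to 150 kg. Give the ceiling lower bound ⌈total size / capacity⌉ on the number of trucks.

Total size = 92 + 134 + 66 + 31 + 136 + 31 + 91 + 142 + 127 + 105 + 113 + 57 = 1125 kg.
⌈1125 / 150⌉ = 8.

8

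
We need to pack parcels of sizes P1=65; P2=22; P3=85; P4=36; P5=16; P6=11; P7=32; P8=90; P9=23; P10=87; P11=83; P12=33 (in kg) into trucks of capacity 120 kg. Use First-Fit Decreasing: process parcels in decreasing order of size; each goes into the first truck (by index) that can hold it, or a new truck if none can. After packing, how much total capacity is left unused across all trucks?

17

Sorted descending: 90, 87, 85, 83, 65, 36, 33, 32, 23, 22, 16, 11.
Put 90 kg in truck 1; 30 kg remain.
Put 87 kg in truck 2; 33 kg remain.
Put 85 kg in truck 3; 35 kg remain.
Put 83 kg in truck 4; 37 kg remain.
Put 65 kg in truck 5; 55 kg remain.
Put 36 kg in truck 4; 1 kg remain.
Put 33 kg in truck 2; 0 kg remain.
Put 32 kg in truck 3; 3 kg remain.
Put 23 kg in truck 1; 7 kg remain.
Put 22 kg in truck 5; 33 kg remain.
Put 16 kg in truck 5; 17 kg remain.
Put 11 kg in truck 5; 6 kg remain.
5 trucks × 120 kg = 600 kg; used 583 kg; unused 17 kg.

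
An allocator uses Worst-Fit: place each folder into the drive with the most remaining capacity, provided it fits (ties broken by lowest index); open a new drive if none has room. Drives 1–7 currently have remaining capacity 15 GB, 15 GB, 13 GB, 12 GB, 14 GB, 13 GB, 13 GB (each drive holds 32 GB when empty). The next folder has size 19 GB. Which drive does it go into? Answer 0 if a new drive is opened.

No drive has ≥ 19 GB free, so a new drive is opened.

0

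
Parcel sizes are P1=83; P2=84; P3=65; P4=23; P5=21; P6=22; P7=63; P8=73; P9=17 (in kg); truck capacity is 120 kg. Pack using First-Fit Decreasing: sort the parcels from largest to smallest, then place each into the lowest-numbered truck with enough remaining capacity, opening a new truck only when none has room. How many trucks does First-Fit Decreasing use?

Sorted descending: 84, 83, 73, 65, 63, 23, 22, 21, 17.
truck 1: place 84 kg, 36 kg left
truck 2: place 83 kg, 37 kg left
truck 3: place 73 kg, 47 kg left
truck 4: place 65 kg, 55 kg left
truck 5: place 63 kg, 57 kg left
truck 1: place 23 kg, 13 kg left
truck 2: place 22 kg, 15 kg left
truck 3: place 21 kg, 26 kg left
truck 3: place 17 kg, 9 kg left

5 trucks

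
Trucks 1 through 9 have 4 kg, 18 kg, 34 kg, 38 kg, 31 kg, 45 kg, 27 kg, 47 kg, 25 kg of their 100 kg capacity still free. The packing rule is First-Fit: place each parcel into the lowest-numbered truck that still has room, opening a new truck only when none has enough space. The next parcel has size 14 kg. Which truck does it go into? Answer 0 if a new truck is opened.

2

Trucks with room: truck 2 (18 kg), truck 3 (34 kg), truck 4 (38 kg), truck 5 (31 kg), truck 6 (45 kg), truck 7 (27 kg), truck 8 (47 kg), truck 9 (25 kg).
The first with room is truck 2.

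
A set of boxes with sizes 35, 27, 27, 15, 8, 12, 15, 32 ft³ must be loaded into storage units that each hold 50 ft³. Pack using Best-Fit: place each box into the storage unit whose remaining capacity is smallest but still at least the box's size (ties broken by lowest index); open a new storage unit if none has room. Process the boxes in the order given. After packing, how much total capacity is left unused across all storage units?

29

Put 35 ft³ in storage unit 1; 15 ft³ remain.
Put 27 ft³ in storage unit 2; 23 ft³ remain.
Put 27 ft³ in storage unit 3; 23 ft³ remain.
Put 15 ft³ in storage unit 1; 0 ft³ remain.
Put 8 ft³ in storage unit 2; 15 ft³ remain.
Put 12 ft³ in storage unit 2; 3 ft³ remain.
Put 15 ft³ in storage unit 3; 8 ft³ remain.
Put 32 ft³ in storage unit 4; 18 ft³ remain.
4 storage units × 50 ft³ = 200 ft³; used 171 ft³; unused 29 ft³.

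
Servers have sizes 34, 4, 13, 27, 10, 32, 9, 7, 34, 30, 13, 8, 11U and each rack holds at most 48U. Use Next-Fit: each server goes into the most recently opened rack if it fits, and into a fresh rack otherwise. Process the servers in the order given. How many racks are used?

7

Put 34U in rack 1; 14U remain.
Put 4U in rack 1; 10U remain.
Put 13U in rack 2; 35U remain.
Put 27U in rack 2; 8U remain.
Put 10U in rack 3; 38U remain.
Put 32U in rack 3; 6U remain.
Put 9U in rack 4; 39U remain.
Put 7U in rack 4; 32U remain.
Put 34U in rack 5; 14U remain.
Put 30U in rack 6; 18U remain.
Put 13U in rack 6; 5U remain.
Put 8U in rack 7; 40U remain.
Put 11U in rack 7; 29U remain.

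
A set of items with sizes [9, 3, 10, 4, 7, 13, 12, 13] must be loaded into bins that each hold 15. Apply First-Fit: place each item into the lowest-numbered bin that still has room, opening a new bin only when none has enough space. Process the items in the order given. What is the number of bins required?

bin 1: place 9, 6 left
bin 1: place 3, 3 left
bin 2: place 10, 5 left
bin 2: place 4, 1 left
bin 3: place 7, 8 left
bin 4: place 13, 2 left
bin 5: place 12, 3 left
bin 6: place 13, 2 left
Final bins: [9,3] [10,4] [7] [13] [12] [13].

6 bins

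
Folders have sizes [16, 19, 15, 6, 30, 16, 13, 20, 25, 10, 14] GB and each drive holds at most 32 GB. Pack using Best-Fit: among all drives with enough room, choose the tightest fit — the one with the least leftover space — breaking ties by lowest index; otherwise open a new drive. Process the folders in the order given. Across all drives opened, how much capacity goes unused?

Put 16 GB in drive 1; 16 GB remain.
Put 19 GB in drive 2; 13 GB remain.
Put 15 GB in drive 1; 1 GB remain.
Put 6 GB in drive 2; 7 GB remain.
Put 30 GB in drive 3; 2 GB remain.
Put 16 GB in drive 4; 16 GB remain.
Put 13 GB in drive 4; 3 GB remain.
Put 20 GB in drive 5; 12 GB remain.
Put 25 GB in drive 6; 7 GB remain.
Put 10 GB in drive 5; 2 GB remain.
Put 14 GB in drive 7; 18 GB remain.
7 drives × 32 GB = 224 GB; used 184 GB; unused 40 GB.

40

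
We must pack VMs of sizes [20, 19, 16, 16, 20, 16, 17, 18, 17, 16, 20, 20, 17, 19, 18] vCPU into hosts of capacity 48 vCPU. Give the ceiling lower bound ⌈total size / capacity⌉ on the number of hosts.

6

Total size = 20 + 19 + 16 + 16 + 20 + 16 + 17 + 18 + 17 + 16 + 20 + 20 + 17 + 19 + 18 = 269 vCPU.
⌈269 / 48⌉ = 6.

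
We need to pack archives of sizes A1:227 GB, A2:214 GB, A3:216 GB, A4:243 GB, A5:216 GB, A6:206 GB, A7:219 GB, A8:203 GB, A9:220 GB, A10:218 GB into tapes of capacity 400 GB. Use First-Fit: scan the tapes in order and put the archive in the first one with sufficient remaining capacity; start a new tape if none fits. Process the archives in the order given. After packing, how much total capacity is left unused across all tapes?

1818

Put A1 (227 GB) in tape 1; 173 GB remain.
Put A2 (214 GB) in tape 2; 186 GB remain.
Put A3 (216 GB) in tape 3; 184 GB remain.
Put A4 (243 GB) in tape 4; 157 GB remain.
Put A5 (216 GB) in tape 5; 184 GB remain.
Put A6 (206 GB) in tape 6; 194 GB remain.
Put A7 (219 GB) in tape 7; 181 GB remain.
Put A8 (203 GB) in tape 8; 197 GB remain.
Put A9 (220 GB) in tape 9; 180 GB remain.
Put A10 (218 GB) in tape 10; 182 GB remain.
10 tapes × 400 GB = 4000 GB; used 2182 GB; unused 1818 GB.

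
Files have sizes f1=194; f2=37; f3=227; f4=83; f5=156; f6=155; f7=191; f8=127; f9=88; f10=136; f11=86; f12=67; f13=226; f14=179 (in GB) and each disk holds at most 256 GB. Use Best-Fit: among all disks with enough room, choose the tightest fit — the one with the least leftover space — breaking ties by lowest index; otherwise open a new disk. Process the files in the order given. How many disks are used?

f1 (194 GB) → disk 1 (remaining 62 GB)
f2 (37 GB) → disk 1 (remaining 25 GB)
f3 (227 GB) → disk 2 (remaining 29 GB)
f4 (83 GB) → disk 3 (remaining 173 GB)
f5 (156 GB) → disk 3 (remaining 17 GB)
f6 (155 GB) → disk 4 (remaining 101 GB)
f7 (191 GB) → disk 5 (remaining 65 GB)
f8 (127 GB) → disk 6 (remaining 129 GB)
f9 (88 GB) → disk 4 (remaining 13 GB)
f10 (136 GB) → disk 7 (remaining 120 GB)
f11 (86 GB) → disk 7 (remaining 34 GB)
f12 (67 GB) → disk 6 (remaining 62 GB)
f13 (226 GB) → disk 8 (remaining 30 GB)
f14 (179 GB) → disk 9 (remaining 77 GB)

9 disks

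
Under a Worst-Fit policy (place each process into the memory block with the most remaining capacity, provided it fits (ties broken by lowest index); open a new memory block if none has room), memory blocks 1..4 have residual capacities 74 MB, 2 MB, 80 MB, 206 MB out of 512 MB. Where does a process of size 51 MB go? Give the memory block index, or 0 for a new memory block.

4

Memory blocks with room: memory block 1 (74 MB), memory block 3 (80 MB), memory block 4 (206 MB).
Most room is memory block 4 with 206 MB free.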